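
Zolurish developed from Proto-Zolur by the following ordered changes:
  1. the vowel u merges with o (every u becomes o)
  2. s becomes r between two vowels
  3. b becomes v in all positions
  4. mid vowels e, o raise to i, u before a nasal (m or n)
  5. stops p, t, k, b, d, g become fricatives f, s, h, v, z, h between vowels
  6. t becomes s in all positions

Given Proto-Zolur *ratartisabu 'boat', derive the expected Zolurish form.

rasarsiravo

Zolurish: *ratartisabu
  ratartisabu → ratartisabo   [vowel merger]
  ratartisabo → ratartirabo   [rhotacism]
  ratartirabo → ratartiravo   [unconditioned shift]
  ratartiravo (rule 4 does not apply)
  ratartiravo → rasartiravo   [intervocalic lenition]
  rasartiravo → rasarsiravo   [unconditioned shift]
  giving Zolurish rasarsiravo.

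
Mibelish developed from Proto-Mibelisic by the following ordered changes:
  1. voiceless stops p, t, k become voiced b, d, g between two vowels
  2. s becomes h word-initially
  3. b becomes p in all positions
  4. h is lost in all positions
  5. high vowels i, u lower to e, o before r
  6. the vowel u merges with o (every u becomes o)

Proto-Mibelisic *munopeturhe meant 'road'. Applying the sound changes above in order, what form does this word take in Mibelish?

Mibelish: *munopeturhe
  munopeturhe → munobedurhe   [intervocalic voicing]
  munobedurhe (rule 2 does not apply)
  munobedurhe → munopedurhe   [unconditioned shift]
  munopedurhe → munopedure   [h-loss]
  munopedure → munopedore   [pre-rhotic lowering]
  munopedore → monopedore   [vowel merger]
  giving Mibelish monopedore.

monopedore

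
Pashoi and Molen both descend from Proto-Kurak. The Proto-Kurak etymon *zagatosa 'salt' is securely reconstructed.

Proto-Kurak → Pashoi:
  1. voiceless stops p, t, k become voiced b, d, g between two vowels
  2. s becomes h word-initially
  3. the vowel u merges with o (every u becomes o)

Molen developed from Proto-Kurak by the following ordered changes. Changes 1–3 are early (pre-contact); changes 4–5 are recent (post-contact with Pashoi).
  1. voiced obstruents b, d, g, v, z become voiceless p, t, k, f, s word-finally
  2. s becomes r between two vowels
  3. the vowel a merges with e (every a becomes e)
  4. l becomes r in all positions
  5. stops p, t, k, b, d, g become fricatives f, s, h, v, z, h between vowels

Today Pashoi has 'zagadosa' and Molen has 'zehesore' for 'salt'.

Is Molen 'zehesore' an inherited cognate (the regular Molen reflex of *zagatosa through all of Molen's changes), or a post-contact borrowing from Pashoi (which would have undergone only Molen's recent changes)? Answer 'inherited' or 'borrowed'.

inherited

If inherited, *zagatosa would pass through all of Molen's changes:
Molen: *zagatosa
  zagatosa (rule 1 does not apply)
  zagatosa → zagatora   [rhotacism]
  zagatora → zegetore   [vowel merger]
  zegetore (rule 4 does not apply)
  zegetore → zehesore   [intervocalic lenition]
  giving Molen zehesore.
If borrowed from Pashoi 'zagadosa' after the early changes, it would undergo only the recent ones:
  rule 4 (unconditioned shift): no change (zagadosa)
  rule 5 (intervocalic lenition): zagadosa → zahazosa
  ⇒ as a loan: zahazosa
Molen 'zehesore' matches the inherited outcome exactly, so it is an inherited cognate, not a loan.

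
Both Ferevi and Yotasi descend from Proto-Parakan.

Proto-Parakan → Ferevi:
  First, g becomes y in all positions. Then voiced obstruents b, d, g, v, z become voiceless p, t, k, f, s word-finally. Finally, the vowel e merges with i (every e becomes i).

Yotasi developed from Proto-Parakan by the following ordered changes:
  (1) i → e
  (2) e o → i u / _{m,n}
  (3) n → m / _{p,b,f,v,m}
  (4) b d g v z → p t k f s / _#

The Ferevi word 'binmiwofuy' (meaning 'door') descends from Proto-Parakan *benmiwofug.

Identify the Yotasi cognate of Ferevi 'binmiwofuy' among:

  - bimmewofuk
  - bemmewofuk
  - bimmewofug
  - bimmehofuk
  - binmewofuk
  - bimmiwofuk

bimmewofuk

Yotasi: start from *benmiwofug.
  rule 1 (vowel merger): benmiwofug → benmewofug
  rule 2 (pre-nasal raising): benmewofug → binmewofug
  rule 3 (nasal place assimilation): binmewofug → bimmewofug
  rule 4 (final devoicing): bimmewofug → bimmewofuk
  ⇒ Yotasi bimmewofuk
Among the options, 'bimmewofuk' alone shows every Yotasi change applied in order.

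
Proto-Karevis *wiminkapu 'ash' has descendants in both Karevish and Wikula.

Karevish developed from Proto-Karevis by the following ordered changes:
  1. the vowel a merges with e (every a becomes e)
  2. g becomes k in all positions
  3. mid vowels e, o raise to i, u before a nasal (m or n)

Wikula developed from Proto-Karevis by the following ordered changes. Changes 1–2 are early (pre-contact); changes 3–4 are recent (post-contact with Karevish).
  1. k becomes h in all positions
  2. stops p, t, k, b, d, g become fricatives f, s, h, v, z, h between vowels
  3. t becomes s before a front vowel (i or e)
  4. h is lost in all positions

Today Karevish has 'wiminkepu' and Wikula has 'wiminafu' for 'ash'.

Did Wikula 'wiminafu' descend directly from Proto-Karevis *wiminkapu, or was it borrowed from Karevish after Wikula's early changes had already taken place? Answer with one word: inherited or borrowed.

inherited

If inherited, *wiminkapu would pass through all of Wikula's changes:
Wikula: *wiminkapu > wiminhapu > wiminhafu > wiminafu  (by unconditioned shift, intervocalic lenition, h-loss)
If borrowed from Karevish 'wiminkepu' after the early changes, it would undergo only the recent ones:
  rule 3 (palatalisation): no change (wiminkepu)
  rule 4 (h-loss): no change (wiminkepu)
  ⇒ as a loan: wiminkepu
Wikula 'wiminafu' matches the inherited outcome exactly, so it is an inherited cognate, not a loan.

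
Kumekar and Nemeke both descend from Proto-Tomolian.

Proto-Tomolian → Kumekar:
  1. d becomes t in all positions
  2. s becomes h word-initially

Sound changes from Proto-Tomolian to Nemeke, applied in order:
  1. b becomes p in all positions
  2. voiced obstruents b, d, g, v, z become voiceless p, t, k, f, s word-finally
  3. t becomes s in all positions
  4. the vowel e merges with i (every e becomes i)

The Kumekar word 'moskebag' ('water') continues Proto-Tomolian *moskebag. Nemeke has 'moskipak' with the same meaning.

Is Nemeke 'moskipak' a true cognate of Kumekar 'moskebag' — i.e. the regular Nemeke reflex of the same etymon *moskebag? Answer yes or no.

yes

Derive the expected Nemeke reflex of *moskebag:
Nemeke: start from *moskebag.
  rule 1 (unconditioned shift): moskebag → moskepag
  rule 2 (final devoicing): moskepag → moskepak
  rule 3: no change — moskepak
  rule 4 (vowel merger): moskepak → moskipak
  ⇒ Nemeke moskipak
Nemeke 'moskipak' matches the regular reflex exactly, so the pair is cognate.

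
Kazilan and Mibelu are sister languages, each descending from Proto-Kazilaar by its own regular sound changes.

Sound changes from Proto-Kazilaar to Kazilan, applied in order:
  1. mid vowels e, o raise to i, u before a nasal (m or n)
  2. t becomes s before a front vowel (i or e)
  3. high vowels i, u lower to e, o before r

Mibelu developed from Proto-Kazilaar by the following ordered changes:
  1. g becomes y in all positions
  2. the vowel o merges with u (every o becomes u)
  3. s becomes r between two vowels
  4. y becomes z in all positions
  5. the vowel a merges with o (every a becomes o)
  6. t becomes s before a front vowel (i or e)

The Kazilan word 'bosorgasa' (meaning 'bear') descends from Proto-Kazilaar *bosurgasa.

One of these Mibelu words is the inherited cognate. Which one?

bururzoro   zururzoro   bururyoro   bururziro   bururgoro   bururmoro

Mibelu: start from *bosurgasa.
  rule 1 (unconditioned shift): bosurgasa → bosuryasa
  rule 2 (vowel merger): bosuryasa → busuryasa
  rule 3 (rhotacism): busuryasa → bururyara
  rule 4 (unconditioned shift): bururyara → bururzara
  rule 5 (vowel merger): bururzara → bururzoro
  rule 6: no change — bururzoro
  ⇒ Mibelu bururzoro
Only 'bururzoro' matches the regular Mibelu development of *bosurgasa.

bururzoro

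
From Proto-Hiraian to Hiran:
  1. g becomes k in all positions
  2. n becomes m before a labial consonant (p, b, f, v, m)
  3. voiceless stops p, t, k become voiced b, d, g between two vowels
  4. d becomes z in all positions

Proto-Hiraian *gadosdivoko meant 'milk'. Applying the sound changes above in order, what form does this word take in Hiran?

Hiran: *gadosdivoko
  gadosdivoko → kadosdivoko   [unconditioned shift]
  kadosdivoko (rule 2 does not apply)
  kadosdivoko → kadosdivogo   [intervocalic voicing]
  kadosdivogo → kazoszivogo   [unconditioned shift]
  giving Hiran kazoszivogo.

kazoszivogo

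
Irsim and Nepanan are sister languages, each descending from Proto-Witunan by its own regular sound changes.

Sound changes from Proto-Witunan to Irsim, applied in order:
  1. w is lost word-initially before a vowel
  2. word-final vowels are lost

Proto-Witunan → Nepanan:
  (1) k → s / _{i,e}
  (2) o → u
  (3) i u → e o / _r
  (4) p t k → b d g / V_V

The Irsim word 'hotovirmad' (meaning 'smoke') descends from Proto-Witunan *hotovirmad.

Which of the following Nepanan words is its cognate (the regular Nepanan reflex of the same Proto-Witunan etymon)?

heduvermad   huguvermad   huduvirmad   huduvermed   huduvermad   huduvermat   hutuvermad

huduvermad

Nepanan: start from *hotovirmad.
  rule 1: no change — hotovirmad
  rule 2 (vowel merger): hotovirmad → hutuvirmad
  rule 3 (pre-rhotic lowering): hutuvirmad → hutuvermad
  rule 4 (intervocalic voicing): hutuvermad → huduvermad
  ⇒ Nepanan huduvermad
Only 'huduvermad' matches the regular Nepanan development of *hotovirmad.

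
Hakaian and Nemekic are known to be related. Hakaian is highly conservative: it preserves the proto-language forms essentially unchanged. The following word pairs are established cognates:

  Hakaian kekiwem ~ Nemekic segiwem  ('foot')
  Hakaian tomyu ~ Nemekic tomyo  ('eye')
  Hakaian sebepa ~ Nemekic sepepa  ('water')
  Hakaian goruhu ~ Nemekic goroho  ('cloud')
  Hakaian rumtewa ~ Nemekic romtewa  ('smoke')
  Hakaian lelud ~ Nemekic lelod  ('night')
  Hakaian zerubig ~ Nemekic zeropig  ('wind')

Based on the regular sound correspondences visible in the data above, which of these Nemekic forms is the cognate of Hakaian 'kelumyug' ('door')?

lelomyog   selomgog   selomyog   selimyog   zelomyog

kekiwem ~ segiwem — Hakaian k corresponds to Nemekic s word-initially before a front vowel.
rumtewa ~ romtewa — Hakaian u corresponds to Nemekic o after a consonant, before a nasal.
goruhu ~ goroho, lelud ~ lelod — Hakaian u corresponds to Nemekic o after a consonant, before a consonant other than r, m, n, p, b, f, v.
Applying these to Hakaian 'kelumyug':
  kelumyug → selumyug   (k→s word-initially before a front vowel)
  selumyug → selomyug   (u→o after a consonant, before a nasal)
  selomyug → selomyog   (u→o after a consonant, before a consonant other than r, m, n, p, b, f, v)
So the Nemekic cognate is 'selomyog'.

selomyog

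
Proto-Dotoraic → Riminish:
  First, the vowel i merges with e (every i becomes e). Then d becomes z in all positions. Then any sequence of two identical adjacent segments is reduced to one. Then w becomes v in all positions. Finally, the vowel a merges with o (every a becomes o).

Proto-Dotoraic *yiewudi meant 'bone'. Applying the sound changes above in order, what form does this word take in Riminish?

yevuze

Riminish: start from *yiewudi.
  rule 1 (vowel merger): yiewudi → yeewude
  rule 2 (unconditioned shift): yeewude → yeewuze
  rule 3 (degemination): yeewuze → yewuze
  rule 4 (unconditioned shift): yewuze → yevuze
  rule 5: no change — yevuze
  ⇒ Riminish yevuze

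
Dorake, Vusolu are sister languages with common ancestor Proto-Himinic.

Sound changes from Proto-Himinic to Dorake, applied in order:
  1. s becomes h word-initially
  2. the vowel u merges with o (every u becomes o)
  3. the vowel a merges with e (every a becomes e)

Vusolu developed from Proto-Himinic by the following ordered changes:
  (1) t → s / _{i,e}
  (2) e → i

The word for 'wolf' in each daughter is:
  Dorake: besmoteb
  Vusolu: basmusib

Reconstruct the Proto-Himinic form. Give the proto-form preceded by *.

*basmuteb

Position 7: Dorake has e, Vusolu has i. Taking the neighbouring segments as reconstructed: Dorake e could go back to *a or *e; Vusolu i could go back to *e or *i — the one source consistent with every daughter is *e.
Position 5: Dorake has o, Vusolu has u. Vusolu preserves u here (none of its changes turn any other segment into u), so the proto-segment is *u.
Continuing position by position gives *basmuteb; check it forward:
Dorake: start from *basmuteb.
  rule 1: no change — basmuteb
  rule 2 (vowel merger): basmuteb → basmoteb
  rule 3 (vowel merger): basmoteb → besmoteb
  ⇒ Dorake besmoteb
Vusolu: *basmuteb > basmuseb > basmusib  (by palatalisation, vowel merger)
No other proto-form is consistent with every reflex, so the reconstruction is *basmuteb.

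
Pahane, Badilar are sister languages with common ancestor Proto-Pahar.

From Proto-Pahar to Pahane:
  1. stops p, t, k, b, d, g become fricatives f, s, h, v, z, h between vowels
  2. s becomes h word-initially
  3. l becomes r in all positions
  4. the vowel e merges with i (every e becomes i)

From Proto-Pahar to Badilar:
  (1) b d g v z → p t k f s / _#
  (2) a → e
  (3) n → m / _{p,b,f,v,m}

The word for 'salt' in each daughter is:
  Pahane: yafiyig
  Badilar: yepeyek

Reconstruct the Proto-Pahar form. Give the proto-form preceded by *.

*yapeyeg

Position 4: Pahane has i, Badilar has e. Taking the neighbouring segments as reconstructed: Pahane i could go back to *e or *i; Badilar e could go back to *a or *e — the one source consistent with every daughter is *e.
Position 6: Pahane has i, Badilar has e. Taking the neighbouring segments as reconstructed: Pahane i could go back to *e or *i; Badilar e could go back to *a or *e — the one source consistent with every daughter is *e.
Verify the candidate proto-form against each daughter:
Pahane: *yapeyeg
  yapeyeg → yafeyeg   [intervocalic lenition]
  yafeyeg (rule 2 does not apply)
  yafeyeg (rule 3 does not apply)
  yafeyeg → yafiyig   [vowel merger]
  giving Pahane yafiyig.
Badilar: start from *yapeyeg.
  rule 1 (final devoicing): yapeyeg → yapeyek
  rule 2 (vowel merger): yapeyek → yepeyek
  rule 3: no change — yepeyek
  ⇒ Badilar yepeyek
*yapeyeg is the unique common source.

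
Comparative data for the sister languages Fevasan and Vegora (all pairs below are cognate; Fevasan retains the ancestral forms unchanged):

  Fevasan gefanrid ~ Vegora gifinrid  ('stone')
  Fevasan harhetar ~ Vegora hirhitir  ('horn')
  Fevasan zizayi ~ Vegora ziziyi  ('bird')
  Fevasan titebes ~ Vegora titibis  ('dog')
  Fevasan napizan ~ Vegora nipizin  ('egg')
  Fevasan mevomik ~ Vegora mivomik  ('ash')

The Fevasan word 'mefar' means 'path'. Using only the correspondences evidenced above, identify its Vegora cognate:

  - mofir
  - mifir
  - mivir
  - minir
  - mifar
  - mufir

gefanrid ~ gifinrid — Fevasan e corresponds to Vegora i after a consonant, before a labial obstruent.
harhetar ~ hirhitir — Fevasan a corresponds to Vegora i after a consonant, before r.
Applying these to Fevasan 'mefar':
  mefar → mifar   (e→i after a consonant, before a labial obstruent)
  mifar → mifir   (a→i after a consonant, before r)
So the Vegora cognate is 'mifir'.

mifir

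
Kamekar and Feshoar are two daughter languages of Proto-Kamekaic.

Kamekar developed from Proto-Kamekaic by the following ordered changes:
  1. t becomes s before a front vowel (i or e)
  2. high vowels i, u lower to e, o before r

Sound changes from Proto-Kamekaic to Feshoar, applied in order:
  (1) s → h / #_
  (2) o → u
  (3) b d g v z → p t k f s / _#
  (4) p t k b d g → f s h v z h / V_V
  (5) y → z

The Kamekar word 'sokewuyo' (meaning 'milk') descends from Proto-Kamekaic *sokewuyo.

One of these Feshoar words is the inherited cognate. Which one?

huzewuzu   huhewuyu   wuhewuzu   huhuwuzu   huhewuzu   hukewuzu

huhewuzu

Feshoar: *sokewuyo
  sokewuyo → hokewuyo   [debuccalisation]
  hokewuyo → hukewuyu   [vowel merger]
  hukewuyu (rule 3 does not apply)
  hukewuyu → huhewuyu   [intervocalic lenition]
  huhewuyu → huhewuzu   [unconditioned shift]
  giving Feshoar huhewuzu.
Among the options, 'huhewuzu' alone shows every Feshoar change applied in order.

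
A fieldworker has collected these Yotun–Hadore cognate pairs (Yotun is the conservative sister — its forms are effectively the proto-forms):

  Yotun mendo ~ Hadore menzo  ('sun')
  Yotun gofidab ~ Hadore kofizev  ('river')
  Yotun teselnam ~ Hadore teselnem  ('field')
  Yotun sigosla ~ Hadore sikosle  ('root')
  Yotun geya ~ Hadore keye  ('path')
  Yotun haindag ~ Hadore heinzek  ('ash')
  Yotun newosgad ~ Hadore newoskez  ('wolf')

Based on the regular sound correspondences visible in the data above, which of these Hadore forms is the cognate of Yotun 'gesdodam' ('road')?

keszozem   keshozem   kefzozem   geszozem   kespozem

keszozem

geya ~ keye — Yotun g corresponds to Hadore k word-initially before a front vowel.
mendo ~ menzo — Yotun d corresponds to Hadore z after a consonant, before a back vowel.
gofidab ~ kofizev — Yotun d corresponds to Hadore z between vowels (before a back vowel).
teselnam ~ teselnem — Yotun a corresponds to Hadore e after a consonant, before a nasal.
Applying these to Yotun 'gesdodam':
  gesdodam → kesdodam   (g→k word-initially before a front vowel)
  kesdodam → keszodam   (d→z after a consonant, before a back vowel)
  keszodam → keszozam   (d→z between vowels (before a back vowel))
  keszozam → keszozem   (a→e after a consonant, before a nasal)
So the Hadore cognate is 'keszozem'.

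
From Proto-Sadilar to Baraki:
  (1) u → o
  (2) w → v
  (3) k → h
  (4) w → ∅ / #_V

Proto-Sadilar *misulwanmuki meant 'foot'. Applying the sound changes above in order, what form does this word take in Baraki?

Baraki: *misulwanmuki > misolwanmoki > misolvanmoki > misolvanmohi  (by vowel merger, unconditioned shift, unconditioned shift)

misolvanmohi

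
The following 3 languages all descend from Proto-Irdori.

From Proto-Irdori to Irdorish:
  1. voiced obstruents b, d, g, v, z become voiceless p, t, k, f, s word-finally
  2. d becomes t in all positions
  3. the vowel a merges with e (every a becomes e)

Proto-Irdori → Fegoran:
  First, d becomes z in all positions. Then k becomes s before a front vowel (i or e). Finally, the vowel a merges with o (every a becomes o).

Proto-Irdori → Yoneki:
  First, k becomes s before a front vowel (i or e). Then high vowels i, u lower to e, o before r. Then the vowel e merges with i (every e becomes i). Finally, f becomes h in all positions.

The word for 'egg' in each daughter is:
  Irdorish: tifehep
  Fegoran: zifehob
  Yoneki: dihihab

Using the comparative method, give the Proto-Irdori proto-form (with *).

Position 3: Irdorish has f, Fegoran has f, Yoneki has h. Fegoran preserves f here (none of its changes turn any other segment into f), so the proto-segment is *f.
Position 4: Irdorish has e, Fegoran has e, Yoneki has i. Fegoran preserves e here (none of its changes turn any other segment into e), so the proto-segment is *e.
This points to *difehab. Verify forward in each daughter:
Irdorish: start from *difehab.
  rule 1 (final devoicing): difehab → difehap
  rule 2 (unconditioned shift): difehap → tifehap
  rule 3 (vowel merger): tifehap → tifehep
  ⇒ Irdorish tifehep
Fegoran: *difehab
  difehab → zifehab   [unconditioned shift]
  zifehab (rule 2 does not apply)
  zifehab → zifehob   [vowel merger]
  giving Fegoran zifehob.
Yoneki: *difehab > difihab > dihihab  (by vowel merger, unconditioned shift)
*difehab is the unique common source.

*difehab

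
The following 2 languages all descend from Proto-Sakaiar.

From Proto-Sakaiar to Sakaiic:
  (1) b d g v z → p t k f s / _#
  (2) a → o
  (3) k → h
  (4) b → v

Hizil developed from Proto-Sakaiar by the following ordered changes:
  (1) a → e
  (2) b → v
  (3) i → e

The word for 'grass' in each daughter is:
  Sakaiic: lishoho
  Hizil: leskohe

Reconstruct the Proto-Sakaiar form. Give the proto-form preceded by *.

*liskoha

Position 2: Sakaiic has i, Hizil has e. Sakaiic preserves i here (none of its changes turn any other segment into i), so the proto-segment is *i.
Position 7: Sakaiic has o, Hizil has e. Taking the neighbouring segments as reconstructed: Sakaiic o could go back to *a or *o; Hizil e could go back to *a or *e or *i — the one source consistent with every daughter is *a.
Position 4: Sakaiic has h, Hizil has k. Hizil preserves k here (none of its changes turn any other segment into k), so the proto-segment is *k.
This points to *liskoha. Verify forward in each daughter:
Sakaiic: *liskoha
  liskoha (rule 1 does not apply)
  liskoha → liskoho   [vowel merger]
  liskoho → lishoho   [unconditioned shift]
  lishoho (rule 4 does not apply)
  giving Sakaiic lishoho.
Hizil: start from *liskoha.
  rule 1 (vowel merger): liskoha → liskohe
  rule 2: no change — liskohe
  rule 3 (vowel merger): liskohe → leskohe
  ⇒ Hizil leskohe
*liskoha is the unique common source.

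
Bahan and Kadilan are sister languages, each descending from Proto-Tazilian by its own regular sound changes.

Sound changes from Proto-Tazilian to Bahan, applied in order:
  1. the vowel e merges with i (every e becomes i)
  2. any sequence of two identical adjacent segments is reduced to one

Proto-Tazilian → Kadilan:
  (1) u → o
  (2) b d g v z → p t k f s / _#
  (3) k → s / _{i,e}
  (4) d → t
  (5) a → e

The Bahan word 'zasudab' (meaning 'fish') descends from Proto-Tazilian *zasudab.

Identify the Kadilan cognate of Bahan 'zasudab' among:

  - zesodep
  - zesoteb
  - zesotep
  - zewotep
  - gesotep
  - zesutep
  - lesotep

zesotep

Kadilan: *zasudab
  zasudab → zasodab   [vowel merger]
  zasodab → zasodap   [final devoicing]
  zasodap (rule 3 does not apply)
  zasodap → zasotap   [unconditioned shift]
  zasotap → zesotep   [vowel merger]
  giving Kadilan zesotep.
The other candidates each miss or misapply at least one Kadilan change.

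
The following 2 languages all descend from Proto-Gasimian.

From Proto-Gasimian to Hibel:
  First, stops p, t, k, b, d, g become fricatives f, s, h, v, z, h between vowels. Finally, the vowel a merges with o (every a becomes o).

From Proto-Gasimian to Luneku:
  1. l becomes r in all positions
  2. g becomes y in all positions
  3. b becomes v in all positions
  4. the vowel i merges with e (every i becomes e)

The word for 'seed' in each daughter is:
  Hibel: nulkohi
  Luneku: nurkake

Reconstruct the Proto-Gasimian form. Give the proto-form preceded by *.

Position 3: Hibel has l, Luneku has r. Hibel preserves l here (none of its changes turn any other segment into l), so the proto-segment is *l.
Position 6: Hibel has h, Luneku has k. Luneku preserves k here (none of its changes turn any other segment into k), so the proto-segment is *k.
Verify the candidate proto-form against each daughter:
Hibel: start from *nulkaki.
  rule 1 (intervocalic lenition): nulkaki → nulkahi
  rule 2 (vowel merger): nulkahi → nulkohi
  ⇒ Hibel nulkohi
Luneku: *nulkaki
  nulkaki → nurkaki   [unconditioned shift]
  nurkaki (rule 2 does not apply)
  nurkaki (rule 3 does not apply)
  nurkaki → nurkake   [vowel merger]
  giving Luneku nurkake.
No other proto-form is consistent with every reflex, so the reconstruction is *nulkaki.

*nulkaki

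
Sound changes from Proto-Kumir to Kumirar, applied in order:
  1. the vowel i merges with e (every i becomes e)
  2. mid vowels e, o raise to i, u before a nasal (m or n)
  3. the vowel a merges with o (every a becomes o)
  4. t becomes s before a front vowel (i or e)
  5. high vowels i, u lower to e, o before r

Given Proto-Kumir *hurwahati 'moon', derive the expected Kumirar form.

horwohose

Kumirar: start from *hurwahati.
  rule 1 (vowel merger): hurwahati → hurwahate
  rule 2: no change — hurwahate
  rule 3 (vowel merger): hurwahate → hurwohote
  rule 4 (palatalisation): hurwohote → hurwohose
  rule 5 (pre-rhotic lowering): hurwohose → horwohose
  ⇒ Kumirar horwohose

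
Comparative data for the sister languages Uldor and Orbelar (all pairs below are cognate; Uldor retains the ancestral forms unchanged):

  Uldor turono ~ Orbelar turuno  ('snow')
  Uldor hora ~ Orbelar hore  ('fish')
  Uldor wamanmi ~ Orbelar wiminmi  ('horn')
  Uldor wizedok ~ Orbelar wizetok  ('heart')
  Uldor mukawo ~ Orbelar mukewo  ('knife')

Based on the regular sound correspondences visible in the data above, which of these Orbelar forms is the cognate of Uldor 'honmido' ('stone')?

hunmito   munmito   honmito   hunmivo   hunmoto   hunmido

hunmito

turono ~ turuno — Uldor o corresponds to Orbelar u after a consonant, before a nasal.
wizedok ~ wizetok — Uldor d corresponds to Orbelar t between vowels (before a back vowel).
Applying these to Uldor 'honmido':
  honmido → hunmido   (o→u after a consonant, before a nasal)
  hunmido → hunmito   (d→t between vowels (before a back vowel))
So the Orbelar cognate is 'hunmito'.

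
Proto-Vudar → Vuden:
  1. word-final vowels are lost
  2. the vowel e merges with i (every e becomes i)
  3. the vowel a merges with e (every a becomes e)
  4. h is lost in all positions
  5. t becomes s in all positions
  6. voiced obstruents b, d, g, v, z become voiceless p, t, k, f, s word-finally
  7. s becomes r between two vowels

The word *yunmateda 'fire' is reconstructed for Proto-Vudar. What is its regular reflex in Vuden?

yunmerit

Vuden: *yunmateda
  yunmateda → yunmated   [apocope]
  yunmated → yunmatid   [vowel merger]
  yunmatid → yunmetid   [vowel merger]
  yunmetid (rule 4 does not apply)
  yunmetid → yunmesid   [unconditioned shift]
  yunmesid → yunmesit   [final devoicing]
  yunmesit → yunmerit   [rhotacism]
  giving Vuden yunmerit.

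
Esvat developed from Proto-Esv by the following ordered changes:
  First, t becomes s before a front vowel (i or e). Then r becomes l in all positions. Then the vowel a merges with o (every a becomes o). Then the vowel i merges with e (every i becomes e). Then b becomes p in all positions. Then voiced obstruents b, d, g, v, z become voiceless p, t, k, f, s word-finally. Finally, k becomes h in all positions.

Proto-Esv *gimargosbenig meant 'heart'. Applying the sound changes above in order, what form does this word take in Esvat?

Esvat: start from *gimargosbenig.
  rule 1: no change — gimargosbenig
  rule 2 (unconditioned shift): gimargosbenig → gimalgosbenig
  rule 3 (vowel merger): gimalgosbenig → gimolgosbenig
  rule 4 (vowel merger): gimolgosbenig → gemolgosbeneg
  rule 5 (unconditioned shift): gemolgosbeneg → gemolgospeneg
  rule 6 (final devoicing): gemolgospeneg → gemolgospenek
  rule 7 (unconditioned shift): gemolgospenek → gemolgospeneh
  ⇒ Esvat gemolgospeneh

gemolgospeneh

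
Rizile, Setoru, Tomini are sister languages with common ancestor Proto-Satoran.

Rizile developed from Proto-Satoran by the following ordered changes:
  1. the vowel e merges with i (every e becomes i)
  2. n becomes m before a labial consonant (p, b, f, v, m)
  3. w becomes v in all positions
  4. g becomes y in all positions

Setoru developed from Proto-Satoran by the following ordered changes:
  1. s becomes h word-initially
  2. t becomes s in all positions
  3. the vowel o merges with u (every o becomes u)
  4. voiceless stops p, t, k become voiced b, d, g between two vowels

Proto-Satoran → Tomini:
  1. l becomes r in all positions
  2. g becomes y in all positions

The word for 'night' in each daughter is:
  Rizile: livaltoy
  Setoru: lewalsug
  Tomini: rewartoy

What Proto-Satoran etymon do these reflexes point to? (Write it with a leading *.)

*lewaltog

Position 8: Rizile has y, Setoru has g, Tomini has y. Taking the neighbouring segments as reconstructed: Rizile y could go back to *g or *y; Setoru g can only go back to *g; Tomini y could go back to *g or *y — the one source consistent with every daughter is *g.
Position 7: Rizile has o, Setoru has u, Tomini has o. Rizile preserves o here (none of its changes turn any other segment into o), so the proto-segment is *o.
Position 5: Rizile has l, Setoru has l, Tomini has r. Rizile preserves l here (none of its changes turn any other segment into l), so the proto-segment is *l.
Verify the candidate proto-form against each daughter:
Rizile: *lewaltog > liwaltog > livaltog > livaltoy  (by vowel merger, unconditioned shift, unconditioned shift)
Setoru: *lewaltog
  lewaltog (rule 1 does not apply)
  lewaltog → lewalsog   [unconditioned shift]
  lewalsog → lewalsug   [vowel merger]
  lewalsug (rule 4 does not apply)
  giving Setoru lewalsug.
Tomini: *lewaltog > rewartog > rewartoy  (by unconditioned shift, unconditioned shift)
Only *lewaltog yields all of Rizile livaltoy, Setoru lewalsug, Tomini rewartoy.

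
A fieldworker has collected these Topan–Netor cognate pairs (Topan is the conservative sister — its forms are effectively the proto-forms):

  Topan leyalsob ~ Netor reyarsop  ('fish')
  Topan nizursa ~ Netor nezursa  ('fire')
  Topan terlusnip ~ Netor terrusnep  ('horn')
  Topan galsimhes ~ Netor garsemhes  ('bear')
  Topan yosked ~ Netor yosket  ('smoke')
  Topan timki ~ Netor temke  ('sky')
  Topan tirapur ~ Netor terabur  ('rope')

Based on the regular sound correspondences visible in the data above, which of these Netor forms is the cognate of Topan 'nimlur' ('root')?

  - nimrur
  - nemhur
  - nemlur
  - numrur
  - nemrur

nemrur

galsimhes ~ garsemhes, timki ~ temke — Topan i corresponds to Netor e after a consonant, before a nasal.
terlusnip ~ terrusnep — Topan l corresponds to Netor r after a consonant, before a back vowel.
Applying these to Topan 'nimlur':
  nimlur → nemlur   (i→e after a consonant, before a nasal)
  nemlur → nemrur   (l→r after a consonant, before a back vowel)
So the Netor cognate is 'nemrur'.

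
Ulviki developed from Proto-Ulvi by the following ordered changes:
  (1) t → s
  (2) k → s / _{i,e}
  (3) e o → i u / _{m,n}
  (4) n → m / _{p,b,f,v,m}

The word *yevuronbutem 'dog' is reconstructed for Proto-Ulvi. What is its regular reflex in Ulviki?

Ulviki: start from *yevuronbutem.
  rule 1 (unconditioned shift): yevuronbutem → yevuronbusem
  rule 2: no change — yevuronbusem
  rule 3 (pre-nasal raising): yevuronbusem → yevurunbusim
  rule 4 (nasal place assimilation): yevurunbusim → yevurumbusim
  ⇒ Ulviki yevurumbusim

yevurumbusim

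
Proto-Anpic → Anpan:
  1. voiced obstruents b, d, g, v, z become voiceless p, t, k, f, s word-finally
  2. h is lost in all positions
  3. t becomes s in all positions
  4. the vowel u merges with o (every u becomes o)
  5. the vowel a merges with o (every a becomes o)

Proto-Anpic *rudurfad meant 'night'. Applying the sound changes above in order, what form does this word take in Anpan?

Anpan: *rudurfad
  rudurfad → rudurfat   [final devoicing]
  rudurfat (rule 2 does not apply)
  rudurfat → rudurfas   [unconditioned shift]
  rudurfas → rodorfas   [vowel merger]
  rodorfas → rodorfos   [vowel merger]
  giving Anpan rodorfos.

rodorfos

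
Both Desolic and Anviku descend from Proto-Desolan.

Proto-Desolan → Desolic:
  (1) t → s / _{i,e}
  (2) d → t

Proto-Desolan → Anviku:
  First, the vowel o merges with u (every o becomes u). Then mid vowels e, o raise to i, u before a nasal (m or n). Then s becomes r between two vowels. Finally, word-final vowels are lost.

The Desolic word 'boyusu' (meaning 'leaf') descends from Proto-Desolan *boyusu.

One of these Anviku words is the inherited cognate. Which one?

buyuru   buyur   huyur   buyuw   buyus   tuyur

Anviku: start from *boyusu.
  rule 1 (vowel merger): boyusu → buyusu
  rule 2: no change — buyusu
  rule 3 (rhotacism): buyusu → buyuru
  rule 4 (apocope): buyuru → buyur
  ⇒ Anviku buyur
Only 'buyur' matches the regular Anviku development of *boyusu.

buyur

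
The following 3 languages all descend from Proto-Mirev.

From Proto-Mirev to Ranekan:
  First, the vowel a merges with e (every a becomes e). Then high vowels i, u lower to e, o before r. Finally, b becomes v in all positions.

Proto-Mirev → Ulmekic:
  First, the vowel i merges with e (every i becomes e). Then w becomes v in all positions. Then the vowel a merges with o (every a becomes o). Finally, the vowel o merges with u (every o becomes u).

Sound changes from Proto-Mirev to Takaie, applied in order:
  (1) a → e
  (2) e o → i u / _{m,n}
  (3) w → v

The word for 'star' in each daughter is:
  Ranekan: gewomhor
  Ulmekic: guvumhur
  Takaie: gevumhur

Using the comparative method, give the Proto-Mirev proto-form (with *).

*gawomhur

Position 7: Ranekan has o, Ulmekic has u, Takaie has u. Taking the neighbouring segments as reconstructed: Ranekan o could go back to *o or *u; Ulmekic u could go back to *a or *o or *u; Takaie u can only go back to *u — the one source consistent with every daughter is *u.
Position 3: Ranekan has w, Ulmekic has v, Takaie has v. Ranekan preserves w here (none of its changes turn any other segment into w), so the proto-segment is *w.
Verify the candidate proto-form against each daughter:
Ranekan: *gawomhur
  gawomhur → gewomhur   [vowel merger]
  gewomhur → gewomhor   [pre-rhotic lowering]
  gewomhor (rule 3 does not apply)
  giving Ranekan gewomhor.
Ulmekic: start from *gawomhur.
  rule 1: no change — gawomhur
  rule 2 (unconditioned shift): gawomhur → gavomhur
  rule 3 (vowel merger): gavomhur → govomhur
  rule 4 (vowel merger): govomhur → guvumhur
  ⇒ Ulmekic guvumhur
Takaie: *gawomhur > gewomhur > gewumhur > gevumhur  (by vowel merger, pre-nasal raising, unconditioned shift)
*gawomhur is the unique common source.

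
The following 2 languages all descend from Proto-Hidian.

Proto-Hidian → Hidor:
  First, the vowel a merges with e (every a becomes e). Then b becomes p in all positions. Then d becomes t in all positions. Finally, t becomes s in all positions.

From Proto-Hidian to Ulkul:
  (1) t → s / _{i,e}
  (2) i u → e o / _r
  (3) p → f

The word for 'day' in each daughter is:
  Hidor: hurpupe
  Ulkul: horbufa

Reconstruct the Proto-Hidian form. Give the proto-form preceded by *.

Position 2: Hidor has u, Ulkul has o. Hidor preserves u here (none of its changes turn any other segment into u), so the proto-segment is *u.
Position 6: Hidor has p, Ulkul has f. Taking the neighbouring segments as reconstructed: Hidor p could go back to *p or *b; Ulkul f could go back to *p or *f — the one source consistent with every daughter is *p.
Position 4: Hidor has p, Ulkul has b. Ulkul preserves b here (none of its changes turn any other segment into b), so the proto-segment is *b.
This points to *hurbupa. Verify forward in each daughter:
Hidor: *hurbupa > hurbupe > hurpupe  (by vowel merger, unconditioned shift)
Ulkul: *hurbupa > horbupa > horbufa  (by pre-rhotic lowering, unconditioned shift)
*hurbupa is the unique common source.

*hurbupa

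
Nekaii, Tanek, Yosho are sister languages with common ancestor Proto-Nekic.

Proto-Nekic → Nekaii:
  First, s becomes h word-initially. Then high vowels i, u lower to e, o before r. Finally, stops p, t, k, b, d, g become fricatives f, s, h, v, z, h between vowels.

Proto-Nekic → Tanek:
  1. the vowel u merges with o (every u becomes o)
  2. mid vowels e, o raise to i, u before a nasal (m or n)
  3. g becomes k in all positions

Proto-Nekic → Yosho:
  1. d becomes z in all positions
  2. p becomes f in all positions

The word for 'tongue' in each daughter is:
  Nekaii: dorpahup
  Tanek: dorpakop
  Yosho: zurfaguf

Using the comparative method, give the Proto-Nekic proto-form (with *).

Position 1: Nekaii has d, Tanek has d, Yosho has z. Nekaii preserves d here (none of its changes turn any other segment into d), so the proto-segment is *d.
Position 2: Nekaii has o, Tanek has o, Yosho has u. Yosho preserves u here (none of its changes turn any other segment into u), so the proto-segment is *u.
Position 4: Nekaii has p, Tanek has p, Yosho has f. Nekaii preserves p here (none of its changes turn any other segment into p), so the proto-segment is *p.
This points to *durpagup. Verify forward in each daughter:
Nekaii: *durpagup > dorpagup > dorpahup  (by pre-rhotic lowering, intervocalic lenition)
Tanek: *durpagup
  durpagup → dorpagop   [vowel merger]
  dorpagop (rule 2 does not apply)
  dorpagop → dorpakop   [unconditioned shift]
  giving Tanek dorpakop.
Yosho: *durpagup > zurpagup > zurfaguf  (by unconditioned shift, unconditioned shift)
Only *durpagup yields all of Nekaii dorpahup, Tanek dorpakop, Yosho zurfaguf.

*durpagup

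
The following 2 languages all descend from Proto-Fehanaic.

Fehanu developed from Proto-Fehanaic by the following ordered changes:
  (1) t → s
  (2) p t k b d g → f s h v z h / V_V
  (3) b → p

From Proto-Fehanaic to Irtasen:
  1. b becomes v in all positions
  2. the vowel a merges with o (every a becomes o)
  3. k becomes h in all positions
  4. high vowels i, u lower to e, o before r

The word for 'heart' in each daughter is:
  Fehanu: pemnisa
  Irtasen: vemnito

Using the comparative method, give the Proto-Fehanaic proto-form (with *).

*bemnita

Position 6: Fehanu has s, Irtasen has t. Irtasen preserves t here (none of its changes turn any other segment into t), so the proto-segment is *t.
Position 1: Fehanu has p, Irtasen has v. Taking the neighbouring segments as reconstructed: Fehanu p could go back to *p or *b; Irtasen v could go back to *b or *v — the one source consistent with every daughter is *b.
Position 7: Fehanu has a, Irtasen has o. Fehanu preserves a here (none of its changes turn any other segment into a), so the proto-segment is *a.
The remaining positions agree across the daughters. Check the candidate against every language:
Fehanu: start from *bemnita.
  rule 1 (unconditioned shift): bemnita → bemnisa
  rule 2: no change — bemnisa
  rule 3 (unconditioned shift): bemnisa → pemnisa
  ⇒ Fehanu pemnisa
Irtasen: *bemnita > vemnita > vemnito  (by unconditioned shift, vowel merger)
*bemnita is the unique common source.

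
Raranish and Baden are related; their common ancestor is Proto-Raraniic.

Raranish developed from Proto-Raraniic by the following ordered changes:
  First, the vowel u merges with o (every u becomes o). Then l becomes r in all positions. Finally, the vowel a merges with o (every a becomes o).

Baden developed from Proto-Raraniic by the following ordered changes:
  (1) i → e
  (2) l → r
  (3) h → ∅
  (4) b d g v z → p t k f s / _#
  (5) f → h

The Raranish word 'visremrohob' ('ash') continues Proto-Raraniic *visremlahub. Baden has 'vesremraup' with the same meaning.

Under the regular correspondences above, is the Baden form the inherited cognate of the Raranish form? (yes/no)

Derive the expected Baden reflex of *visremlahub:
Baden: start from *visremlahub.
  rule 1 (vowel merger): visremlahub → vesremlahub
  rule 2 (unconditioned shift): vesremlahub → vesremrahub
  rule 3 (h-loss): vesremrahub → vesremraub
  rule 4 (final devoicing): vesremraub → vesremraup
  rule 5: no change — vesremraup
  ⇒ Baden vesremraup
Baden 'vesremraup' matches the regular reflex exactly, so the pair is cognate.

yes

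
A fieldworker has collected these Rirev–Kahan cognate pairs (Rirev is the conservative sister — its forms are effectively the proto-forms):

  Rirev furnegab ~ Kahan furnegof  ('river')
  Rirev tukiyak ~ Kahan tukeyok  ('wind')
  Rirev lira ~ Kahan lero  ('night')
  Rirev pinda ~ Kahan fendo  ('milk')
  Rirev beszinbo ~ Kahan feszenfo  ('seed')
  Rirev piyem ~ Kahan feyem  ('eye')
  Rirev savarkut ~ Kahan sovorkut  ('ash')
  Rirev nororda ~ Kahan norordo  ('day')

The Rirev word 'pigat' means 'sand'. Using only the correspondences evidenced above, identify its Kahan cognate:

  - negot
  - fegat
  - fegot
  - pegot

fegot

pinda ~ fendo, piyem ~ feyem — Rirev p corresponds to Kahan f word-initially before a front vowel.
tukiyak ~ tukeyok, piyem ~ feyem — Rirev i corresponds to Kahan e after a consonant, before a consonant other than r, m, n, p, b, f, v.
tukiyak ~ tukeyok — Rirev a corresponds to Kahan o after a consonant, before a consonant other than r, m, n, p, b, f, v.
Applying these to Rirev 'pigat':
  pigat → figat   (p→f word-initially before a front vowel)
  figat → fegat   (i→e after a consonant, before a consonant other than r, m, n, p, b, f, v)
  fegat → fegot   (a→o after a consonant, before a consonant other than r, m, n, p, b, f, v)
So the Kahan cognate is 'fegot'.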